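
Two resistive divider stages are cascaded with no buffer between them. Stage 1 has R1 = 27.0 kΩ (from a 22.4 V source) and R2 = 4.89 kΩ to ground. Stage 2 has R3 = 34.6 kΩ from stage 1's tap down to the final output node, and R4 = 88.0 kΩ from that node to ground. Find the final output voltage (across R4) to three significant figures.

V_out ≈ 2.38 V

Stage 2 presents R3+R4 = 122.6 kΩ as a load on stage 1's tap.
Stage 1's lower leg becomes R2‖(R3+R4) = 4.702 kΩ, so V_mid = 22.4 × 4.702/31.70 = 3.323 V.
Stage 2 is itself unloaded: V_out = V_mid × R4/(R3+R4) = 3.323 × 88.0/122.6 = 2.38 V.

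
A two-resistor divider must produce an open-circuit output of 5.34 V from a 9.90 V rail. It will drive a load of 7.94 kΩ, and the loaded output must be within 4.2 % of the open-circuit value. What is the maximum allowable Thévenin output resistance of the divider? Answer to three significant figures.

Loading drop = R_th/(R_th + R_L) ≤ 0.0420, so R_th ≤ R_L · ε/(1−ε) = 7.94 kΩ × 0.0420/0.9580 = 348 Ω.

R_th ≤ 348 Ω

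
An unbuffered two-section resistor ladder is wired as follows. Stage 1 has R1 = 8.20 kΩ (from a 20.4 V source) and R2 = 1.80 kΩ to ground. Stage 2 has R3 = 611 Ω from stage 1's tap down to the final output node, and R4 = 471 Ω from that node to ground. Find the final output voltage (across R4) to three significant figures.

Stage 2 presents R3+R4 = 1082 Ω as a load on stage 1's tap.
Stage 1's lower leg becomes R2‖(R3+R4) = 675.8 Ω, so V_mid = 20.4 × 675.8/8876 = 1.553 V.
Stage 2 is itself unloaded: V_out = V_mid × R4/(R3+R4) = 1.553 × 471/1082 = 0.676 V.

V_out ≈ 0.676 V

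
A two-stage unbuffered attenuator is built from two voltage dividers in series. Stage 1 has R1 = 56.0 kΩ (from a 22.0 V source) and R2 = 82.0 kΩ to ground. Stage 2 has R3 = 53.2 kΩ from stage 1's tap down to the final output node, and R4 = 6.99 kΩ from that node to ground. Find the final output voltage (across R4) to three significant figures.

V_out ≈ 0.978 V

Stage 2 presents R3+R4 = 60.19 kΩ as a load on stage 1's tap.
Stage 1's lower leg becomes R2‖(R3+R4) = 34.71 kΩ, so V_mid = 22.0 × 34.71/90.71 = 8.418 V.
Stage 2 is itself unloaded: V_out = V_mid × R4/(R3+R4) = 8.418 × 6.99/60.19 = 0.978 V.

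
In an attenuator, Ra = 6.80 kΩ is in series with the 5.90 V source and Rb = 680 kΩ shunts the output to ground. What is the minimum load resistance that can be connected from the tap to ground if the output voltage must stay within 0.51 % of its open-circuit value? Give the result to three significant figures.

Output resistance R_th = Ra‖Rb = (6.80 × 680)/686.8 = 6.733 kΩ.
The fractional drop is R_th/(R_th + R_L); requiring this ≤ 0.00510 gives R_L ≥ R_th(1/0.00510 − 1) = 6.733 × 195.1 = 1.31 MΩ.

R_L(min) ≈ 1.31 MΩ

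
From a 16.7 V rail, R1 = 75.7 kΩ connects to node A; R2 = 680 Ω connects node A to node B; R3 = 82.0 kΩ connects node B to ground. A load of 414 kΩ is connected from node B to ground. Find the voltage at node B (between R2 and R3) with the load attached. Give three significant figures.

At node B, R3 is in parallel with the load: R3‖R_L = 68440 Ω.
Below node A the resistance is R2 + (R3‖R_L) = 69120 Ω, so V_A = 16.7 × 69120/144800 = 7.971 V.
Then V_B = V_A × (R3‖R_L)/(R2 + R3‖R_L) = 7.971 × 68440/69120 = 7.89 V.

V ≈ 7.89 V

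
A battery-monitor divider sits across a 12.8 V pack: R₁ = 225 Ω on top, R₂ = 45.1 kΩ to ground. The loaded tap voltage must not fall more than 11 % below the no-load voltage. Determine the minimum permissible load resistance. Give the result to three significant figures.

R_L(min) ≈ 1.81 kΩ

Output resistance R_th = R₁‖R₂ = (225 × 45100)/45320 = 223.9 Ω.
The fractional drop is R_th/(R_th + R_L); requiring this ≤ 0.110 gives R_L ≥ R_th(1/0.110 − 1) = 223.9 × 8.091 = 1.81 kΩ.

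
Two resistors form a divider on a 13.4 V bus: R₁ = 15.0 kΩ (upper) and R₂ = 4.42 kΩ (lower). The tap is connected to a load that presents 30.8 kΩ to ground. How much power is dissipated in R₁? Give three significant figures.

P ≈ 7.57 mW

Total resistance from the source is R₁ + (R₂‖R_L) = 18.87 kΩ, so I = 13.4/18.87 kΩ = 0.7103 mA.
P = I²·R₁ = (0.7103 mA)² × 15.0 kΩ = 7.57 mW.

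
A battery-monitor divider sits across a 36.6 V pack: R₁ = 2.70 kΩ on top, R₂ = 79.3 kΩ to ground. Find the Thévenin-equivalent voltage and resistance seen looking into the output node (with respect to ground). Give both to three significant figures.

V_th = 35.4 V, R_th = 2.61 kΩ

V_th is the open-circuit tap voltage: 36.6 × 79.3/(2.70 + 79.3) = 35.4 V.
With the supply zeroed, R₁ and R₂ appear in parallel from the tap: R_th = R₁‖R₂ = (2.70 × 79.3)/82.00 = 2.61 kΩ.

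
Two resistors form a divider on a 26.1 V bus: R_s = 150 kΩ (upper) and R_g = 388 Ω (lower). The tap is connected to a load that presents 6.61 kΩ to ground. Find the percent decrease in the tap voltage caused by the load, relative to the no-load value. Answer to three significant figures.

5.53 %

The divider's output (Thévenin) resistance is R_s‖R_g = 387.0 Ω.
Fractional drop under load = R_th/(R_th + R_L) = 387.0 / (387.0 + 6610) = 0.05531.
So the output falls by 5.53 %.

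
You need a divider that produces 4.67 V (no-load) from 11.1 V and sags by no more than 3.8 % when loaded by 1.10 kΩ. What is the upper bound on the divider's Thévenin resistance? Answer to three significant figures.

Loading drop = R_th/(R_th + R_L) ≤ 0.0380, so R_th ≤ R_L · ε/(1−ε) = 1.10 kΩ × 0.0380/0.9620 = 43.5 Ω.

R_th ≤ 43.5 Ω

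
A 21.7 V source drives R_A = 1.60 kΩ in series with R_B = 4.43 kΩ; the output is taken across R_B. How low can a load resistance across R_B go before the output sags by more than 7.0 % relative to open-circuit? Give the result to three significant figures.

Output resistance R_th = R_A‖R_B = (1.60 × 4.43)/6.030 = 1.175 kΩ.
The fractional drop is R_th/(R_th + R_L); requiring this ≤ 0.0700 gives R_L ≥ R_th(1/0.0700 − 1) = 1.175 × 13.29 = 15.6 kΩ.

R_L(min) ≈ 15.6 kΩ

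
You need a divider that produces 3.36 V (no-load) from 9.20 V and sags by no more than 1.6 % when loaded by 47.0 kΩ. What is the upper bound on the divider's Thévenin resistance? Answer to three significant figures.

Loading drop = R_th/(R_th + R_L) ≤ 0.0160, so R_th ≤ R_L · ε/(1−ε) = 47.0 kΩ × 0.0160/0.9840 = 764 Ω.
(Any R1, R2 with R2/(R1+R2) = 0.365 and R1‖R2 ≤ 764 Ω will meet the spec.)

R_th ≤ 764 Ω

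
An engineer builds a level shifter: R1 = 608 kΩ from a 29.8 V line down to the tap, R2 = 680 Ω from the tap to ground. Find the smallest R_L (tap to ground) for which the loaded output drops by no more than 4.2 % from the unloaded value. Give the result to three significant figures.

Output resistance R_th = R1‖R2 = (608000 × 680)/608700 = 679.2 Ω.
The fractional drop is R_th/(R_th + R_L); requiring this ≤ 0.0420 gives R_L ≥ R_th(1/0.0420 − 1) = 679.2 × 22.81 = 15.5 kΩ.

R_L(min) ≈ 15.5 kΩ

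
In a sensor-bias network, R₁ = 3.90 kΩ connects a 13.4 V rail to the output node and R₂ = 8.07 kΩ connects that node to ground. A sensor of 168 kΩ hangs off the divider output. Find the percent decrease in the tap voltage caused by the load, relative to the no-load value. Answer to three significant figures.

1.54 %

The divider's output (Thévenin) resistance is R₁‖R₂ = 2.629 kΩ.
Fractional drop under load = R_th/(R_th + R_L) = 2.629 / (2.629 + 168) = 0.01541.
So the output falls by 1.54 %.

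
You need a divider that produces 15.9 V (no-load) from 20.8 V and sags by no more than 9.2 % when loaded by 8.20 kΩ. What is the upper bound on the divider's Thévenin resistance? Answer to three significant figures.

R_th ≤ 831 Ω

Loading drop = R_th/(R_th + R_L) ≤ 0.0920, so R_th ≤ R_L · ε/(1−ε) = 8.20 kΩ × 0.0920/0.9080 = 831 Ω.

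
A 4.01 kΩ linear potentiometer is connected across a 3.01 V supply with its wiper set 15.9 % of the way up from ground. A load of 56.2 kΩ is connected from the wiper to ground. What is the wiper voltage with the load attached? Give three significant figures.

The wiper splits the pot into (1−α)R = 3372 Ω above and αR = 637.6 Ω below.
Lower section ‖ load = 630.4 Ω.
V_wiper = 3.01 × 630.4/(3372 + 630.4) = 0.474 V.

V ≈ 0.474 V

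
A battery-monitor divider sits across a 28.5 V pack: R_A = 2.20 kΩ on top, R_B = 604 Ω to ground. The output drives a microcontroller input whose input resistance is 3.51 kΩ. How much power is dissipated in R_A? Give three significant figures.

P ≈ 242 mW

Total resistance from the source is R_A + (R_B‖R_L) = 2715 Ω, so I = 28.5/2715 Ω = 10.50 mA.
P = I²·R_A = (10.50 mA)² × 2.20 kΩ = 242 mW.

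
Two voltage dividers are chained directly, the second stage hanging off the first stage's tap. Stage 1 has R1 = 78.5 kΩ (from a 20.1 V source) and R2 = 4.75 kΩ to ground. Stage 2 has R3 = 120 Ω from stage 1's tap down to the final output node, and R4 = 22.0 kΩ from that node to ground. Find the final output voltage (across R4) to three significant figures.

V_out ≈ 0.949 V

Stage 2 presents R3+R4 = 22120 Ω as a load on stage 1's tap.
Stage 1's lower leg becomes R2‖(R3+R4) = 3910 Ω, so V_mid = 20.1 × 3910/82410 = 0.9537 V.
Stage 2 is itself unloaded: V_out = V_mid × R4/(R3+R4) = 0.9537 × 22000/22120 = 0.949 V.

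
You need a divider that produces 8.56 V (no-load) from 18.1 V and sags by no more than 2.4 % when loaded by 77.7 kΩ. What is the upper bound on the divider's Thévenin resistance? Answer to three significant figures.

R_th ≤ 1.91 kΩ

Loading drop = R_th/(R_th + R_L) ≤ 0.0240, so R_th ≤ R_L · ε/(1−ε) = 77.7 kΩ × 0.0240/0.9760 = 1.91 kΩ.
(Any R1, R2 with R2/(R1+R2) = 0.473 and R1‖R2 ≤ 1.91 kΩ will meet the spec.)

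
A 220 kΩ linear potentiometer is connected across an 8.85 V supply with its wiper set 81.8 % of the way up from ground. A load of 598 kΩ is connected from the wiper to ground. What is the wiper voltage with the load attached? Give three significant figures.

The wiper splits the pot into (1−α)R = 40.04 kΩ above and αR = 180.0 kΩ below.
Lower section ‖ load = 138.3 kΩ.
V_wiper = 8.85 × 138.3/(40.04 + 138.3) = 6.86 V.

V ≈ 6.86 V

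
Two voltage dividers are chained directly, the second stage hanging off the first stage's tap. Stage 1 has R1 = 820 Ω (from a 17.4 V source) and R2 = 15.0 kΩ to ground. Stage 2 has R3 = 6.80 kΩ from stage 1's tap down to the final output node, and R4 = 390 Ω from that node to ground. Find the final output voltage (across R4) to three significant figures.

V_out ≈ 0.808 V

Stage 2 presents R3+R4 = 7190 Ω as a load on stage 1's tap.
Stage 1's lower leg becomes R2‖(R3+R4) = 4860 Ω, so V_mid = 17.4 × 4860/5680 = 14.89 V.
Stage 2 is itself unloaded: V_out = V_mid × R4/(R3+R4) = 14.89 × 390/7190 = 0.808 V.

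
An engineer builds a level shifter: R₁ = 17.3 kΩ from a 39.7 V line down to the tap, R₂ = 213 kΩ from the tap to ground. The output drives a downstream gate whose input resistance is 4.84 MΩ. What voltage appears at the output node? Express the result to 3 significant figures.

V_out ≈ 36.6 V

The load sits in parallel with R₂: R₂‖R_L = (213 × 4840) / (213 + 4840) = 204.0 kΩ.
V_out = 39.7 × 204.0 / (17.3 + 204.0) = 39.7 × 204.0/221.3 = 36.6 V.
(Unloaded it would have been 36.7 V.)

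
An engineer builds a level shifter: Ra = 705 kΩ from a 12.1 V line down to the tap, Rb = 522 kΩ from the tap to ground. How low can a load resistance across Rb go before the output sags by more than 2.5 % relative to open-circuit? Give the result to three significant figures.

Output resistance R_th = Ra‖Rb = (705 × 522)/1227 = 299.9 kΩ.
The fractional drop is R_th/(R_th + R_L); requiring this ≤ 0.0250 gives R_L ≥ R_th(1/0.0250 − 1) = 299.9 × 39.00 = 11.7 MΩ.

R_L(min) ≈ 11.7 MΩ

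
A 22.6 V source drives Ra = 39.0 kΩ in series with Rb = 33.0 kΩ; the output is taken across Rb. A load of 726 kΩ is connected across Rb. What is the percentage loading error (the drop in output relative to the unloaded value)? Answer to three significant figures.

2.40 %

The divider's output (Thévenin) resistance is Ra‖Rb = 17.88 kΩ.
Fractional drop under load = R_th/(R_th + R_L) = 17.88 / (17.88 + 726) = 0.02403.
So the output falls by 2.40 %.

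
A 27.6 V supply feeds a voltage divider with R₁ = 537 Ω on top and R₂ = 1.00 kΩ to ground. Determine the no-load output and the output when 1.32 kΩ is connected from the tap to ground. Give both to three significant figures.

Unloaded: 18.0 V; loaded: 14.2 V

Open-circuit: V = 27.6 × 1000/(537 + 1000) = 18.0 V.
With the load, R₂ becomes R₂‖R_L = 569.0 Ω, so V = 27.6 × 569.0/1106 = 14.2 V.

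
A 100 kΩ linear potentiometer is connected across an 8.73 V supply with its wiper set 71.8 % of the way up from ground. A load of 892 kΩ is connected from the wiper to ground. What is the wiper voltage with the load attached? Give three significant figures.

V ≈ 6.13 V

The wiper splits the pot into (1−α)R = 28.20 kΩ above and αR = 71.80 kΩ below.
Lower section ‖ load = 66.45 kΩ.
V_wiper = 8.73 × 66.45/(28.20 + 66.45) = 6.13 V.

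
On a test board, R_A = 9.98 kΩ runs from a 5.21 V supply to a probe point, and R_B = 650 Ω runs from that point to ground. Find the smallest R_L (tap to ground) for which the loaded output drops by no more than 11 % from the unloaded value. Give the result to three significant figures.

R_L(min) ≈ 4.94 kΩ

Output resistance R_th = R_A‖R_B = (9980 × 650)/10630 = 610.3 Ω.
The fractional drop is R_th/(R_th + R_L); requiring this ≤ 0.110 gives R_L ≥ R_th(1/0.110 − 1) = 610.3 × 8.091 = 4.94 kΩ.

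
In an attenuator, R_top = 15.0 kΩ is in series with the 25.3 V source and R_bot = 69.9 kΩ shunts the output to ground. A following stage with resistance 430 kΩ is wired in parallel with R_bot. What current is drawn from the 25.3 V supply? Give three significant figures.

I ≈ 0.337 mA

R_bot‖R_L = 60.13 kΩ, so the source sees R_top + R_bot‖R_L = 75.13 kΩ.
I = 25.3 V / 75.13 kΩ = 0.337 mA.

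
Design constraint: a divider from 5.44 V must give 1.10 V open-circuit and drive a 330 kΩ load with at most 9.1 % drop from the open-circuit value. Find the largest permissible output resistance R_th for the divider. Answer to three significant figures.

R_th ≤ 33.0 kΩ

Loading drop = R_th/(R_th + R_L) ≤ 0.0910, so R_th ≤ R_L · ε/(1−ε) = 330 kΩ × 0.0910/0.9090 = 33.0 kΩ.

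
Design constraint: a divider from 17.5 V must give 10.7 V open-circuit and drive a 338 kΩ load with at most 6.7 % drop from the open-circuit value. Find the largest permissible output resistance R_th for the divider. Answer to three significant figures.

R_th ≤ 24.3 kΩ

Loading drop = R_th/(R_th + R_L) ≤ 0.0670, so R_th ≤ R_L · ε/(1−ε) = 338 kΩ × 0.0670/0.9330 = 24.3 kΩ.
(Any R1, R2 with R2/(R1+R2) = 0.611 and R1‖R2 ≤ 24.3 kΩ will meet the spec.)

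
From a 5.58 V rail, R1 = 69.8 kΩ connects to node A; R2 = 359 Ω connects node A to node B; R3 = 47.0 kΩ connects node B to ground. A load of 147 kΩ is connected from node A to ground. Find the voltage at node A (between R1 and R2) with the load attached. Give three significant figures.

V ≈ 1.89 V

Below node A the series string R2+R3 = 47360 Ω sits in parallel with the 147000 Ω load: 35820 Ω.
V_A = 5.58 × 35820/(69800 + 35820) = 1.89 V.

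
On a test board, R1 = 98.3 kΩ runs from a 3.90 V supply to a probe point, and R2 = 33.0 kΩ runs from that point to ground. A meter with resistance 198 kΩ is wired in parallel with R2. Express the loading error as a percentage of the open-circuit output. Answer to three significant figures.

The divider's output (Thévenin) resistance is R1‖R2 = 24.71 kΩ.
Fractional drop under load = R_th/(R_th + R_L) = 24.71 / (24.71 + 198) = 0.1109.
So the output falls by 11.1 %.

11.1 %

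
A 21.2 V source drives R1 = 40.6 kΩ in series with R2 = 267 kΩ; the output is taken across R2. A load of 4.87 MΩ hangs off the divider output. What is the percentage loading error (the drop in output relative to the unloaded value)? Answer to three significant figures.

0.718 %

The divider's output (Thévenin) resistance is R1‖R2 = 35.24 kΩ.
Fractional drop under load = R_th/(R_th + R_L) = 35.24 / (35.24 + 4870) = 0.007184.
So the output falls by 0.718 %.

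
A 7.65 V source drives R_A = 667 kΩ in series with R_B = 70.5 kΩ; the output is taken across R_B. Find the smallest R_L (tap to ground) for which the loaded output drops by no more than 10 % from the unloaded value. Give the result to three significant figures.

R_L(min) ≈ 574 kΩ

Output resistance R_th = R_A‖R_B = (667 × 70.5)/737.5 = 63.76 kΩ.
The fractional drop is R_th/(R_th + R_L); requiring this ≤ 0.100 gives R_L ≥ R_th(1/0.100 − 1) = 63.76 × 9.000 = 574 kΩ.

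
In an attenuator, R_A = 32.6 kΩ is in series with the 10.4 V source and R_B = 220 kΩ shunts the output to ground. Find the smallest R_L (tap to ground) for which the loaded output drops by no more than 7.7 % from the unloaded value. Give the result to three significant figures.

R_L(min) ≈ 340 kΩ

Output resistance R_th = R_A‖R_B = (32.6 × 220)/252.6 = 28.39 kΩ.
The fractional drop is R_th/(R_th + R_L); requiring this ≤ 0.0770 gives R_L ≥ R_th(1/0.0770 − 1) = 28.39 × 11.99 = 340 kΩ.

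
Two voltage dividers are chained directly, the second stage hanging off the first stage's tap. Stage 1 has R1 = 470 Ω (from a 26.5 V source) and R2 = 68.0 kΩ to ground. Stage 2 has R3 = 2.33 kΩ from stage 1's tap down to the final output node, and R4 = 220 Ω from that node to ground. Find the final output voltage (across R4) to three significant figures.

V_out ≈ 1.92 V

Stage 2 presents R3+R4 = 2550 Ω as a load on stage 1's tap.
Stage 1's lower leg becomes R2‖(R3+R4) = 2458 Ω, so V_mid = 26.5 × 2458/2928 = 22.25 V.
Stage 2 is itself unloaded: V_out = V_mid × R4/(R3+R4) = 22.25 × 220/2550 = 1.92 V.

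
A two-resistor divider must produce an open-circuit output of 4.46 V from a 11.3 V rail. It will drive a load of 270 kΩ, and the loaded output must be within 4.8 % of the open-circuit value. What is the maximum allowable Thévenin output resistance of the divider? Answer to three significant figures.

Loading drop = R_th/(R_th + R_L) ≤ 0.0480, so R_th ≤ R_L · ε/(1−ε) = 270 kΩ × 0.0480/0.9520 = 13.6 kΩ.

R_th ≤ 13.6 kΩ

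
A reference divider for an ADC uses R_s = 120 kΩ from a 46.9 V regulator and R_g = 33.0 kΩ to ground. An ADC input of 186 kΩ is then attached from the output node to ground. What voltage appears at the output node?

The load sits in parallel with R_g: R_g‖R_L = (33.0 × 186) / (33.0 + 186) = 28.03 kΩ.
V_out = 46.9 × 28.03 / (120 + 28.03) = 46.9 × 28.03/148.0 = 8.88 V.

V_out ≈ 8.88 V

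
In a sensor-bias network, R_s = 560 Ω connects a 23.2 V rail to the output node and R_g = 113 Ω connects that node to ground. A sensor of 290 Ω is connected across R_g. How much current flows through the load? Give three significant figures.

R_g‖R_L = 81.32 Ω; V_out = 23.2 × 81.32/641.3 = 2.942 V.
I_L = V_out / R_L = 2.942 / 290 Ω = 10.1 mA.

I_L ≈ 10.1 mA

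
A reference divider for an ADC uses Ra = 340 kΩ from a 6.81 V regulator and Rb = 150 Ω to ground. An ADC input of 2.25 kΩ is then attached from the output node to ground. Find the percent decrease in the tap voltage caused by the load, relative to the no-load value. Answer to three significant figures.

The divider's output (Thévenin) resistance is Ra‖Rb = 149.9 Ω.
Fractional drop under load = R_th/(R_th + R_L) = 149.9 / (149.9 + 2250) = 0.06247.
So the output falls by 6.25 %.

6.25 %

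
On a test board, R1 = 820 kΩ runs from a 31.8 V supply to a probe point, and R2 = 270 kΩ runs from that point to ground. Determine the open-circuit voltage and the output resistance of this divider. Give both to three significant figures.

V_th is the open-circuit tap voltage: 31.8 × 270/(820 + 270) = 7.88 V.
With the supply zeroed, R1 and R2 appear in parallel from the tap: R_th = R1‖R2 = (820 × 270)/1090 = 203 kΩ.

V_th = 7.88 V, R_th = 203 kΩ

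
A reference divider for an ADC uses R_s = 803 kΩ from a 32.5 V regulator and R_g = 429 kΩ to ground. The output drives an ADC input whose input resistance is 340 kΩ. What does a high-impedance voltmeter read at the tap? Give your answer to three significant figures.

The load sits in parallel with R_g: R_g‖R_L = (429 × 340) / (429 + 340) = 189.7 kΩ.
V_out = 32.5 × 189.7 / (803 + 189.7) = 32.5 × 189.7/992.7 = 6.21 V.

V_out ≈ 6.21 V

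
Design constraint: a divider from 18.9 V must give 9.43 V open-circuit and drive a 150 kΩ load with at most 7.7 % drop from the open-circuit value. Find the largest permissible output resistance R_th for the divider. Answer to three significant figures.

R_th ≤ 12.5 kΩ

Loading drop = R_th/(R_th + R_L) ≤ 0.0770, so R_th ≤ R_L · ε/(1−ε) = 150 kΩ × 0.0770/0.9230 = 12.5 kΩ.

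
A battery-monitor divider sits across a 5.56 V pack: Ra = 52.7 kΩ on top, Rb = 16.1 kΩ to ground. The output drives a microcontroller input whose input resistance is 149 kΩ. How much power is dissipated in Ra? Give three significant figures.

P ≈ 0.360 mW

Total resistance from the source is Ra + (Rb‖R_L) = 67.23 kΩ, so I = 5.56/67.23 kΩ = 0.08270 mA.
P = I²·Ra = (0.08270 mA)² × 52.7 kΩ = 0.360 mW.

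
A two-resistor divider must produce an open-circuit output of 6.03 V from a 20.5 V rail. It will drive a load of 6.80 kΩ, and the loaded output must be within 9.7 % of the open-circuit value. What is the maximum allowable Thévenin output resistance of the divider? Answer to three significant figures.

Loading drop = R_th/(R_th + R_L) ≤ 0.0970, so R_th ≤ R_L · ε/(1−ε) = 6.80 kΩ × 0.0970/0.9030 = 730 Ω.

R_th ≤ 730 Ω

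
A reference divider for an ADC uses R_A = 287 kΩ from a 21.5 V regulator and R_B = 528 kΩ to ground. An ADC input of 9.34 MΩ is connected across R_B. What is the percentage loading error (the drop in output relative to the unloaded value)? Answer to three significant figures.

The divider's output (Thévenin) resistance is R_A‖R_B = 185.9 kΩ.
Fractional drop under load = R_th/(R_th + R_L) = 185.9 / (185.9 + 9340) = 0.01952.
So the output falls by 1.95 %.

1.95 %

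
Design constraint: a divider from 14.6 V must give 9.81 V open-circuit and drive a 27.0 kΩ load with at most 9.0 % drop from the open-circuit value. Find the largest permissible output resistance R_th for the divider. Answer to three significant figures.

R_th ≤ 2.67 kΩ

Loading drop = R_th/(R_th + R_L) ≤ 0.0900, so R_th ≤ R_L · ε/(1−ε) = 27.0 kΩ × 0.0900/0.9100 = 2.67 kΩ.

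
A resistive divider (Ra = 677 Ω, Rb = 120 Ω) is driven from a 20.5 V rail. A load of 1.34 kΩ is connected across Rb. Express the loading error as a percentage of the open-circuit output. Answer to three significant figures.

7.07 %

The divider's output (Thévenin) resistance is Ra‖Rb = 101.9 Ω.
Fractional drop under load = R_th/(R_th + R_L) = 101.9 / (101.9 + 1340) = 0.07069.
So the output falls by 7.07 %.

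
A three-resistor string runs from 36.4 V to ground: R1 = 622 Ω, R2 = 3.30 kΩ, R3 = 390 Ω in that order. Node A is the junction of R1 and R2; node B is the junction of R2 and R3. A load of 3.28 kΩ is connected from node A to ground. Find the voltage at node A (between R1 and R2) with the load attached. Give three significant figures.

Below node A the series string R2+R3 = 3690 Ω sits in parallel with the 3280 Ω load: 1736 Ω.
V_A = 36.4 × 1736/(622 + 1736) = 26.8 V.

V ≈ 26.8 V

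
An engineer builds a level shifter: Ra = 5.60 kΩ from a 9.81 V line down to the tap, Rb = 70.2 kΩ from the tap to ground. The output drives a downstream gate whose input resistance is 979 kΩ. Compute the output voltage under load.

V_out ≈ 9.04 V

The load sits in parallel with Rb: Rb‖R_L = (70.2 × 979) / (70.2 + 979) = 65.50 kΩ.
V_out = 9.81 × 65.50 / (5.60 + 65.50) = 9.81 × 65.50/71.10 = 9.04 V.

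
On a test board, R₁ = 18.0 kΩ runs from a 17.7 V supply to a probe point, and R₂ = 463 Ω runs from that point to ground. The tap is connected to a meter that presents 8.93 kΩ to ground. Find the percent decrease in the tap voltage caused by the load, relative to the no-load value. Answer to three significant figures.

4.81 %

The divider's output (Thévenin) resistance is R₁‖R₂ = 451.4 Ω.
Fractional drop under load = R_th/(R_th + R_L) = 451.4 / (451.4 + 8930) = 0.04812.
So the output falls by 4.81 %.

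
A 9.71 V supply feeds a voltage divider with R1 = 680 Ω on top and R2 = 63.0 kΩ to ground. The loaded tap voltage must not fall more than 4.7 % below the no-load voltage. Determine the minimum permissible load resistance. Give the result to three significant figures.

Output resistance R_th = R1‖R2 = (680 × 63000)/63680 = 672.7 Ω.
The fractional drop is R_th/(R_th + R_L); requiring this ≤ 0.0470 gives R_L ≥ R_th(1/0.0470 − 1) = 672.7 × 20.28 = 13.6 kΩ.

R_L(min) ≈ 13.6 kΩ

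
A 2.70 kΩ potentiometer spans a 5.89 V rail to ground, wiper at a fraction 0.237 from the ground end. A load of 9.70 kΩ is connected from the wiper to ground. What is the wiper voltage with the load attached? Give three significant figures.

The wiper splits the pot into (1−α)R = 2060 Ω above and αR = 639.9 Ω below.
Lower section ‖ load = 600.3 Ω.
V_wiper = 5.89 × 600.3/(2060 + 600.3) = 1.33 V.

V ≈ 1.33 V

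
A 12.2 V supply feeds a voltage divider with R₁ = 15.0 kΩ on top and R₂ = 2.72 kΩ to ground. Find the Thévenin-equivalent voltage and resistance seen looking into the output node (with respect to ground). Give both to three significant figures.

V_th is the open-circuit tap voltage: 12.2 × 2.72/(15.0 + 2.72) = 1.87 V.
With the supply zeroed, R₁ and R₂ appear in parallel from the tap: R_th = R₁‖R₂ = (15.0 × 2.72)/17.72 = 2.30 kΩ.

V_th = 1.87 V, R_th = 2.30 kΩ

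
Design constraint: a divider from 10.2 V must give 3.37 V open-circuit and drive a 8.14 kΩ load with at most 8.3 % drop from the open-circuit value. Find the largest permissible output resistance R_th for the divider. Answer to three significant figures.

Loading drop = R_th/(R_th + R_L) ≤ 0.0830, so R_th ≤ R_L · ε/(1−ε) = 8.14 kΩ × 0.0830/0.9170 = 737 Ω.

R_th ≤ 737 Ω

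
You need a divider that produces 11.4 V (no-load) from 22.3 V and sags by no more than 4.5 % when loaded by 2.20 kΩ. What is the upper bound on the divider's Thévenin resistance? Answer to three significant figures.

Loading drop = R_th/(R_th + R_L) ≤ 0.0450, so R_th ≤ R_L · ε/(1−ε) = 2.20 kΩ × 0.0450/0.9550 = 104 Ω.

R_th ≤ 104 Ω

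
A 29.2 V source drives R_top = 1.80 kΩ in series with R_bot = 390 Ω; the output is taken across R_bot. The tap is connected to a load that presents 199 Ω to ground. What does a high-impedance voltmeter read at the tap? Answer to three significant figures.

The load sits in parallel with R_bot: R_bot‖R_L = (390 × 199) / (390 + 199) = 131.8 Ω.
V_out = 29.2 × 131.8 / (1800 + 131.8) = 29.2 × 131.8/1932 = 1.99 V.

V_out ≈ 1.99 V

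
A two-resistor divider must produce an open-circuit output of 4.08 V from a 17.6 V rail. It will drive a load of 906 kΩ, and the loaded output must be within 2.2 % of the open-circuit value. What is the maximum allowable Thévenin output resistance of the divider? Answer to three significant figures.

R_th ≤ 20.4 kΩ

Loading drop = R_th/(R_th + R_L) ≤ 0.0220, so R_th ≤ R_L · ε/(1−ε) = 906 kΩ × 0.0220/0.9780 = 20.4 kΩ.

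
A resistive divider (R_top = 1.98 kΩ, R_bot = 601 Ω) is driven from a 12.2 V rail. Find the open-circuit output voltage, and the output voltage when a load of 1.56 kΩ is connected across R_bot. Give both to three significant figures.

Open-circuit: V = 12.2 × 601/(1980 + 601) = 2.84 V.
With the load, R_bot becomes R_bot‖R_L = 433.9 Ω, so V = 12.2 × 433.9/2414 = 2.19 V.

Unloaded: 2.84 V; loaded: 2.19 V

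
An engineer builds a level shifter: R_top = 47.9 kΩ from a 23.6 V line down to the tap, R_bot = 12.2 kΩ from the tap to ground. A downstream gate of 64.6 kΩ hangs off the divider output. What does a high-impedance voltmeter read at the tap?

The load sits in parallel with R_bot: R_bot‖R_L = (12.2 × 64.6) / (12.2 + 64.6) = 10.26 kΩ.
V_out = 23.6 × 10.26 / (47.9 + 10.26) = 23.6 × 10.26/58.16 = 4.16 V.

V_out ≈ 4.16 V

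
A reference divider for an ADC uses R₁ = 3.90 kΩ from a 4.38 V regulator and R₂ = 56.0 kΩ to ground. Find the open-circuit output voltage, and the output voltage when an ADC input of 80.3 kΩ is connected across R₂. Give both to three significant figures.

Open-circuit: V = 4.38 × 56.0/(3.90 + 56.0) = 4.09 V.
With the load, R₂ becomes R₂‖R_L = 32.99 kΩ, so V = 4.38 × 32.99/36.89 = 3.92 V.

Unloaded: 4.09 V; loaded: 3.92 V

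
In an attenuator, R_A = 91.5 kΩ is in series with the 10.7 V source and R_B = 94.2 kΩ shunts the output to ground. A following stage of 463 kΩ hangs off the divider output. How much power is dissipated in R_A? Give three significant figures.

Total resistance from the source is R_A + (R_B‖R_L) = 169.8 kΩ, so I = 10.7/169.8 kΩ = 0.06302 mA.
P = I²·R_A = (0.06302 mA)² × 91.5 kΩ = 0.363 mW.

P ≈ 0.363 mW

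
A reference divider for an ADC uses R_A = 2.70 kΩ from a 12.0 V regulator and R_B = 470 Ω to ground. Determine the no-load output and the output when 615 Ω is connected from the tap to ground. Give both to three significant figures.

Unloaded: 1.78 V; loaded: 1.08 V

Open-circuit: V = 12.0 × 470/(2700 + 470) = 1.78 V.
With the load, R_B becomes R_B‖R_L = 266.4 Ω, so V = 12.0 × 266.4/2966 = 1.08 V.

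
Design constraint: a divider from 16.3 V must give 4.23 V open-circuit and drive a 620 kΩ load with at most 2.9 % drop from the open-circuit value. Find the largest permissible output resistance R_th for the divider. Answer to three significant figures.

Loading drop = R_th/(R_th + R_L) ≤ 0.0290, so R_th ≤ R_L · ε/(1−ε) = 620 kΩ × 0.0290/0.9710 = 18.5 kΩ.

R_th ≤ 18.5 kΩ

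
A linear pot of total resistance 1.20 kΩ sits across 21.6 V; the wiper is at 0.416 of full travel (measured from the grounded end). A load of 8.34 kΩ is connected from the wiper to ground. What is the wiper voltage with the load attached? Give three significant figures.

The wiper splits the pot into (1−α)R = 700.8 Ω above and αR = 499.2 Ω below.
Lower section ‖ load = 471.0 Ω.
V_wiper = 21.6 × 471.0/(700.8 + 471.0) = 8.68 V.

V ≈ 8.68 V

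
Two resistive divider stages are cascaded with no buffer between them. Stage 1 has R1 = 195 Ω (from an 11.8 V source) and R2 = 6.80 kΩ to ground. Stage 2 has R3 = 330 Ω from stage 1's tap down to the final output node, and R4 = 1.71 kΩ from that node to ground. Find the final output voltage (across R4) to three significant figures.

Stage 2 presents R3+R4 = 2040 Ω as a load on stage 1's tap.
Stage 1's lower leg becomes R2‖(R3+R4) = 1569 Ω, so V_mid = 11.8 × 1569/1764 = 10.50 V.
Stage 2 is itself unloaded: V_out = V_mid × R4/(R3+R4) = 10.50 × 1710/2040 = 8.80 V.

V_out ≈ 8.80 V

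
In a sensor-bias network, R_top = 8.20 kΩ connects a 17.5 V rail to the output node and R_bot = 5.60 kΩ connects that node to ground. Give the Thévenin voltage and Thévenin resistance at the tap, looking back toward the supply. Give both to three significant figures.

V_th is the open-circuit tap voltage: 17.5 × 5.60/(8.20 + 5.60) = 7.10 V.
With the supply zeroed, R_top and R_bot appear in parallel from the tap: R_th = R_top‖R_bot = (8.20 × 5.60)/13.80 = 3.33 kΩ.

V_th = 7.10 V, R_th = 3.33 kΩ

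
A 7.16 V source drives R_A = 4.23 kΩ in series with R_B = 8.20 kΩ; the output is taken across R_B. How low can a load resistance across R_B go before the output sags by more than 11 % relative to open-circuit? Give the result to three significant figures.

Output resistance R_th = R_A‖R_B = (4.23 × 8.20)/12.43 = 2.791 kΩ.
The fractional drop is R_th/(R_th + R_L); requiring this ≤ 0.110 gives R_L ≥ R_th(1/0.110 − 1) = 2.791 × 8.091 = 22.6 kΩ.

R_L(min) ≈ 22.6 kΩ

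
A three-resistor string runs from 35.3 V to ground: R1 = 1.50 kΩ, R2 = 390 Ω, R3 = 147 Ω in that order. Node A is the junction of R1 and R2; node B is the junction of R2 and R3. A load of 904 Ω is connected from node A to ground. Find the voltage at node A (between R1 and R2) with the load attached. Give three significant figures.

Below node A the series string R2+R3 = 537.0 Ω sits in parallel with the 904 Ω load: 336.9 Ω.
V_A = 35.3 × 336.9/(1500 + 336.9) = 6.47 V.

V ≈ 6.47 V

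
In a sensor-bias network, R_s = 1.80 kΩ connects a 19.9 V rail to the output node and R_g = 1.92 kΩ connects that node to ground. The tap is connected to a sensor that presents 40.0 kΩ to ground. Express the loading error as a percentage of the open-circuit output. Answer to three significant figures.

The divider's output (Thévenin) resistance is R_s‖R_g = 0.9290 kΩ.
Fractional drop under load = R_th/(R_th + R_L) = 0.9290 / (0.9290 + 40.0) = 0.02270.
So the output falls by 2.27 %.

2.27 %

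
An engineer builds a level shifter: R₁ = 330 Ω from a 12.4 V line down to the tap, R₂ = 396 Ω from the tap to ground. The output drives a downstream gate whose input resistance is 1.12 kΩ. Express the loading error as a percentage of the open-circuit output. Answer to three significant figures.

The divider's output (Thévenin) resistance is R₁‖R₂ = 180.0 Ω.
Fractional drop under load = R_th/(R_th + R_L) = 180.0 / (180.0 + 1120) = 0.1385.
So the output falls by 13.8 %.

13.8 %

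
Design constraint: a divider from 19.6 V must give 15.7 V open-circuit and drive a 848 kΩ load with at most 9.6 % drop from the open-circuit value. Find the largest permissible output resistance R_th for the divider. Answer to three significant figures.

Loading drop = R_th/(R_th + R_L) ≤ 0.0960, so R_th ≤ R_L · ε/(1−ε) = 848 kΩ × 0.0960/0.9040 = 90.1 kΩ.
(Any R1, R2 with R2/(R1+R2) = 0.801 and R1‖R2 ≤ 90.1 kΩ will meet the spec.)

R_th ≤ 90.1 kΩ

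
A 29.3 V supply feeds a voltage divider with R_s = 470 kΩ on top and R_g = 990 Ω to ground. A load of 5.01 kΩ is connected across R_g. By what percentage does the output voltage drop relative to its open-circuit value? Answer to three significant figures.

16.5 %

Unloaded V = 29.3 × 990/471000 = 0.06159 V.
Loaded: R_g‖R_L = 826.6 Ω, giving V = 29.3 × 826.6/470800 = 0.05144 V.
Drop = (0.06159 − 0.05144) / 0.06159 = 16.5 %.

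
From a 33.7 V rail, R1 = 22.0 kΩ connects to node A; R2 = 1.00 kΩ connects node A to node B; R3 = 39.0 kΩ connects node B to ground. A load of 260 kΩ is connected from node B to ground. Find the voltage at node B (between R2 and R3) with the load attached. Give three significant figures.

At node B, R3 is in parallel with the load: R3‖R_L = 33.91 kΩ.
Below node A the resistance is R2 + (R3‖R_L) = 34.91 kΩ, so V_A = 33.7 × 34.91/56.91 = 20.67 V.
Then V_B = V_A × (R3‖R_L)/(R2 + R3‖R_L) = 20.67 × 33.91/34.91 = 20.1 V.

V ≈ 20.1 V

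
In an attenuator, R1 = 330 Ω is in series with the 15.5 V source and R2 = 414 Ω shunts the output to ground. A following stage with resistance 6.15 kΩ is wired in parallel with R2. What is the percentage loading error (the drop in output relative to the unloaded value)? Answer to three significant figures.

The divider's output (Thévenin) resistance is R1‖R2 = 183.6 Ω.
Fractional drop under load = R_th/(R_th + R_L) = 183.6 / (183.6 + 6150) = 0.02899.
So the output falls by 2.90 %.

2.90 %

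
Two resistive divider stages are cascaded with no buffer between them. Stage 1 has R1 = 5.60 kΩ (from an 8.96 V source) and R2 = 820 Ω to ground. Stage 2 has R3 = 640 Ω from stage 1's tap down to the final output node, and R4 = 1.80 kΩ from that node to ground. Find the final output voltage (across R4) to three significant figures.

V_out ≈ 0.653 V

Stage 2 presents R3+R4 = 2440 Ω as a load on stage 1's tap.
Stage 1's lower leg becomes R2‖(R3+R4) = 613.7 Ω, so V_mid = 8.96 × 613.7/6214 = 0.8850 V.
Stage 2 is itself unloaded: V_out = V_mid × R4/(R3+R4) = 0.8850 × 1800/2440 = 0.653 V.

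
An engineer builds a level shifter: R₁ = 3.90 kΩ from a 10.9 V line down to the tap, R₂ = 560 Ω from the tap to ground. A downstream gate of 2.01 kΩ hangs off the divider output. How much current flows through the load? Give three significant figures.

I_L ≈ 0.548 mA

R₂‖R_L = 438.0 Ω; V_out = 10.9 × 438.0/4338 = 1.101 V.
I_L = V_out / R_L = 1.101 / 2.01 kΩ = 0.548 mA.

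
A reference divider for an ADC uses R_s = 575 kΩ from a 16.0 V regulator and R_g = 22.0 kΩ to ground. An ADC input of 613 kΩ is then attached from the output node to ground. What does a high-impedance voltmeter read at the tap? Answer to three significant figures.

The load sits in parallel with R_g: R_g‖R_L = (22.0 × 613) / (22.0 + 613) = 21.24 kΩ.
V_out = 16.0 × 21.24 / (575 + 21.24) = 16.0 × 21.24/596.2 = 0.570 V.

V_out ≈ 0.570 V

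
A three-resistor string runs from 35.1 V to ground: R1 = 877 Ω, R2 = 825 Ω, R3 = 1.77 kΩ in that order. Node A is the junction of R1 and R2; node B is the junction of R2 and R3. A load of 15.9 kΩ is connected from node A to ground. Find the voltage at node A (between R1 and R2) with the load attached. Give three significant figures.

Below node A the series string R2+R3 = 2595 Ω sits in parallel with the 15900 Ω load: 2231 Ω.
V_A = 35.1 × 2231/(877 + 2231) = 25.2 V.

V ≈ 25.2 V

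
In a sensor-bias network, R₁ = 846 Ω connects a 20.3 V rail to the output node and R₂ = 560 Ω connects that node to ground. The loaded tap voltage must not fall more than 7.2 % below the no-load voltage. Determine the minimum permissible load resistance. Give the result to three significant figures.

R_L(min) ≈ 4.34 kΩ

Output resistance R_th = R₁‖R₂ = (846 × 560)/1406 = 337.0 Ω.
The fractional drop is R_th/(R_th + R_L); requiring this ≤ 0.0720 gives R_L ≥ R_th(1/0.0720 − 1) = 337.0 × 12.89 = 4.34 kΩ.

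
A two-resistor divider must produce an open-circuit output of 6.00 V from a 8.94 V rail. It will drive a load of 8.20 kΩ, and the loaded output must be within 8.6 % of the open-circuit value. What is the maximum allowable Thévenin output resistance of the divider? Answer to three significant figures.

Loading drop = R_th/(R_th + R_L) ≤ 0.0860, so R_th ≤ R_L · ε/(1−ε) = 8.20 kΩ × 0.0860/0.9140 = 772 Ω.
(Any R1, R2 with R2/(R1+R2) = 0.671 and R1‖R2 ≤ 772 Ω will meet the spec.)

R_th ≤ 772 Ω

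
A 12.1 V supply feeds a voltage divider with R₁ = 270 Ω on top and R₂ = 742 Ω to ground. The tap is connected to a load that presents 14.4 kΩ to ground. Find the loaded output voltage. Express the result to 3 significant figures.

V_out ≈ 8.75 V

The load sits in parallel with R₂: R₂‖R_L = (742 × 14400) / (742 + 14400) = 705.6 Ω.
V_out = 12.1 × 705.6 / (270 + 705.6) = 12.1 × 705.6/975.6 = 8.75 V.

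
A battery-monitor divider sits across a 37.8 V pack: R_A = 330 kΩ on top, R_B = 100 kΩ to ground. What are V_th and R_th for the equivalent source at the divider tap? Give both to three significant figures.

V_th is the open-circuit tap voltage: 37.8 × 100/(330 + 100) = 8.79 V.
With the supply zeroed, R_A and R_B appear in parallel from the tap: R_th = R_A‖R_B = (330 × 100)/430.0 = 76.7 kΩ.

V_th = 8.79 V, R_th = 76.7 kΩ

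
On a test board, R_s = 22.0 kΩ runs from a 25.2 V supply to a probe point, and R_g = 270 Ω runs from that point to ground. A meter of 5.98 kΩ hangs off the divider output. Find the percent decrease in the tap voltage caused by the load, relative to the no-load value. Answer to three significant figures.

The divider's output (Thévenin) resistance is R_s‖R_g = 266.7 Ω.
Fractional drop under load = R_th/(R_th + R_L) = 266.7 / (266.7 + 5980) = 0.04270.
So the output falls by 4.27 %.

4.27 %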